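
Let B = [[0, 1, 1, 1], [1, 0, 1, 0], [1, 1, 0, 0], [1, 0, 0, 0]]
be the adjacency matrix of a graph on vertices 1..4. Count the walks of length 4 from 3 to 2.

The number of length-4 walks from vertex 3 to vertex 2 is entry (3,2) of B^4, where B is the adjacency matrix.
B^2 = [[3, 1, 1, 0], [1, 2, 1, 1], [1, 1, 2, 1], [0, 1, 1, 1]]
B^3 = [[2, 4, 4, 3], [4, 2, 3, 1], [4, 3, 2, 1], [3, 1, 1, 0]]
B^4 = [[11, 6, 6, 2], [6, 7, 6, 4], [6, 6, 7, 4], [2, 4, 4, 3]]

6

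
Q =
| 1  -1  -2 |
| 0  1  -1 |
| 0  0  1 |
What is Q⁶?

[[1, -6, 3], [0, 1, -6], [0, 0, 1]]

Q = I + N where N = [[0, -1, -2], [0, 0, -1], [0, 0, 0]] is strictly upper-triangular, so N³ = 0.
(I + N)⁶ = I + 6·N + 15·N² = [[1, -6, 3], [0, 1, -6], [0, 0, 1]].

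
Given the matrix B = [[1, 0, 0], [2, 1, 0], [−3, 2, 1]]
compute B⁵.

[[1, 0, 0], [10, 1, 0], [25, 10, 1]]

B = I + N where N = [[0, 0, 0], [2, 0, 0], [−3, 2, 0]] is strictly lower-triangular, so N³ = 0.
(I + N)⁵ = I + 5·N + 10·N² = [[1, 0, 0], [10, 1, 0], [25, 10, 1]].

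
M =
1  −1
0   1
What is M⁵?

M = I + N where N = [[0, −1], [0, 0]] is strictly upper-triangular, so N² = 0.
(I + N)⁵ = I + 5·N = [[1, −5], [0, 1]].

[[1, −5], [0, 1]]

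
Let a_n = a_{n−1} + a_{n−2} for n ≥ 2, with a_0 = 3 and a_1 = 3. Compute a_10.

267

With companion matrix T = [[1, 1], [1, 0]], [a_n, a_{n−1}]ᵀ = T·[a_{n−1}, a_{n−2}]ᵀ, so [a_10, a_9]ᵀ = T⁹·[a_1, a_0]ᵀ.
T⁹ = [[55, 34], [34, 21]], giving [a_10, a_9]ᵀ = [[267], [165]].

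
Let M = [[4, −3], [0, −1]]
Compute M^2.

[[16, −9], [0, 1]]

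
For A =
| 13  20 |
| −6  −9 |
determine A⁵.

[[1453, 2420], [−726, −1209]]

tr A = 4 and det A = 3, so the characteristic polynomial is λ² − (4)λ + (3) with roots 3 and 1.
Eigenvectors give P = [[2, 5], [−1, −3]] with P⁻¹ = [[3, 5], [−1, −2]], and A = P·diag(3, 1)·P⁻¹.
Then A⁵ = P·diag(243, 1)·P⁻¹ = [[486, 5], [−243, −3]] · [[3, 5], [−1, −2]] = [[1453, 2420], [−726, −1209]].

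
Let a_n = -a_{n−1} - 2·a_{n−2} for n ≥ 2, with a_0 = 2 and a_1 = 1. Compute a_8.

With companion matrix A = [[-1, -2], [1, 0]], [a_n, a_{n−1}]ᵀ = A·[a_{n−1}, a_{n−2}]ᵀ, so [a_8, a_7]ᵀ = A^7·[a_1, a_0]ᵀ.
A^7 = [[3, -14], [7, 10]], giving [a_8, a_7]ᵀ = [[-25], [27]].

-25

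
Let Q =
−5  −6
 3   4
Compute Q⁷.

[[−257, −258], [129, 130]]

tr Q = −1 and det Q = −2, so the characteristic polynomial is λ² − (−1)λ + (−2) with roots 1 and −2.
Eigenvectors give P = [[1, −2], [−1, 1]] with P⁻¹ = [[−1, −2], [−1, −1]], and Q = P·diag(1, −2)·P⁻¹.
Then Q⁷ = P·diag(1, −128)·P⁻¹ = [[1, 256], [−1, −128]] · [[−1, −2], [−1, −1]] = [[−257, −258], [129, 130]].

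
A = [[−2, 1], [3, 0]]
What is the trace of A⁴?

82

A² = [[7, −2], [−6, 3]]
A³ = [[−20, 7], [21, −6]]
A⁴ = [[61, −20], [−60, 21]]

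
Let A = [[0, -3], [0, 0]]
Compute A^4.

A is strictly triangular, hence nilpotent: A^2 = 0, so A^4 = 0.

[[0, 0], [0, 0]]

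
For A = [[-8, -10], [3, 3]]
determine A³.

tr A = -5 and det A = 6, so the characteristic polynomial is λ² − (-5)λ + (6) with roots -2 and -3.
Eigenvectors give P = [[-5, -2], [3, 1]] with P⁻¹ = [[1, 2], [-3, -5]], and A = P·diag(-2, -3)·P⁻¹.
Then A³ = P·diag(-8, -27)·P⁻¹ = [[40, 54], [-24, -27]] · [[1, 2], [-3, -5]] = [[-122, -190], [57, 87]].

[[-122, -190], [57, 87]]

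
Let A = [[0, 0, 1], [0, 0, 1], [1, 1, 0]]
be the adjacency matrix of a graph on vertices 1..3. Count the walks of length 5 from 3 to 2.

4

The number of length-5 walks from vertex 3 to vertex 2 is entry (3,2) of A^5, where A is the adjacency matrix.
A^2 = [[1, 1, 0], [1, 1, 0], [0, 0, 2]]
A^3 = [[0, 0, 2], [0, 0, 2], [2, 2, 0]]
A^4 = [[2, 2, 0], [2, 2, 0], [0, 0, 4]]
A^5 = [[0, 0, 4], [0, 0, 4], [4, 4, 0]]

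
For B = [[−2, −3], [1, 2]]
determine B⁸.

[[1, 0], [0, 1]]

B² = I (check: tr B = 0 and det B = −1), so B⁸ = I since 8 is even.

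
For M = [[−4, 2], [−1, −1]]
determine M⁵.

tr M = −5 and det M = 6, so the characteristic polynomial is λ² − (−5)λ + (6) with roots −3 and −2.
Eigenvectors give P = [[2, −1], [1, −1]] with P⁻¹ = [[1, −1], [1, −2]], and M = P·diag(−3, −2)·P⁻¹.
Then M⁵ = P·diag(−243, −32)·P⁻¹ = [[−486, 32], [−243, 32]] · [[1, −1], [1, −2]] = [[−454, 422], [−211, 179]].

[[−454, 422], [−211, 179]]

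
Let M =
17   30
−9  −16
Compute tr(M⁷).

127

tr M = 1 and det M = −2, so the characteristic polynomial is λ² − (1)λ + (−2) with roots −1 and 2.
Eigenvectors give P = [[−5, 2], [3, −1]] with P⁻¹ = [[1, 2], [3, 5]], and M = P·diag(−1, 2)·P⁻¹.
Then M⁷ = P·diag(−1, 128)·P⁻¹ = [[5, 256], [−3, −128]] · [[1, 2], [3, 5]] = [[773, 1290], [−387, −646]].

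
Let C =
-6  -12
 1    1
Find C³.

tr C = -5 and det C = 6, so the characteristic polynomial is λ² − (-5)λ + (6) with roots -3 and -2.
Eigenvectors give P = [[-4, 3], [1, -1]] with P⁻¹ = [[-1, -3], [-1, -4]], and C = P·diag(-3, -2)·P⁻¹.
Then C³ = P·diag(-27, -8)·P⁻¹ = [[108, -24], [-27, 8]] · [[-1, -3], [-1, -4]] = [[-84, -228], [19, 49]].

[[-84, -228], [19, 49]]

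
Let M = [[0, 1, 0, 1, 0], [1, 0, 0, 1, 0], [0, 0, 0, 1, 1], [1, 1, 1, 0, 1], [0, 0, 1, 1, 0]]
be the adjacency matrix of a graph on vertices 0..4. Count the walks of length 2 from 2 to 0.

The number of length-2 walks from vertex 2 to vertex 0 is entry (2,0) of M², where M is the adjacency matrix.
M² = [[2, 1, 1, 1, 1], [1, 2, 1, 1, 1], [1, 1, 2, 1, 1], [1, 1, 1, 4, 1], [1, 1, 1, 1, 2]]

1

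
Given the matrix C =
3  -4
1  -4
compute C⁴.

C² = [[5, 4], [-1, 12]]
C³ = [[19, -36], [9, -44]]
C⁴ = [[21, 68], [-17, 140]]

[[21, 68], [-17, 140]]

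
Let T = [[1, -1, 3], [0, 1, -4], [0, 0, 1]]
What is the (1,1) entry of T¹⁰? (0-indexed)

T = I + N where N = [[0, -1, 3], [0, 0, -4], [0, 0, 0]] is strictly upper-triangular, so N³ = 0.
(I + N)¹⁰ = I + 10·N + 45·N² = [[1, -10, 210], [0, 1, -40], [0, 0, 1]].

1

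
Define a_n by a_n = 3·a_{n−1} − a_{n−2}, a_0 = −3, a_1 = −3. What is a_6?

−267

With companion matrix A = [[3, −1], [1, 0]], [a_n, a_{n−1}]ᵀ = A·[a_{n−1}, a_{n−2}]ᵀ, so [a_6, a_5]ᵀ = A^5·[a_1, a_0]ᵀ.
A^5 = [[144, −55], [55, −21]], giving [a_6, a_5]ᵀ = [[−267], [−102]].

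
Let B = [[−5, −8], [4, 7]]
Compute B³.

tr B = 2 and det B = −3, so the characteristic polynomial is λ² − (2)λ + (−3) with roots −1 and 3.
Eigenvectors give P = [[−2, −1], [1, 1]] with P⁻¹ = [[−1, −1], [1, 2]], and B = P·diag(−1, 3)·P⁻¹.
Then B³ = P·diag(−1, 27)·P⁻¹ = [[2, −27], [−1, 27]] · [[−1, −1], [1, 2]] = [[−29, −56], [28, 55]].

[[−29, −56], [28, 55]]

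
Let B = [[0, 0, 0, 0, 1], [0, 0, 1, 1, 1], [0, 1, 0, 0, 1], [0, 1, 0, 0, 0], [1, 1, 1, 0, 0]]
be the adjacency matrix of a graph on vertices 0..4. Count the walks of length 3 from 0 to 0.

The number of length-3 walks from vertex 0 to vertex 0 is entry (0,0) of B³, where B is the adjacency matrix.
B² = [[1, 1, 1, 0, 0], [1, 3, 1, 0, 1], [1, 1, 2, 1, 1], [0, 0, 1, 1, 1], [0, 1, 1, 1, 3]]
B³ = [[0, 1, 1, 1, 3], [1, 2, 4, 3, 5], [1, 4, 2, 1, 4], [1, 3, 1, 0, 1], [3, 5, 4, 1, 2]]

0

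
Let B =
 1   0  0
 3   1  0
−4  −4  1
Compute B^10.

B = I + N where N = [[0, 0, 0], [3, 0, 0], [−4, −4, 0]] is strictly lower-triangular, so N^3 = 0.
(I + N)^10 = I + 10·N + 45·N^2 = [[1, 0, 0], [30, 1, 0], [−580, −40, 1]].

[[1, 0, 0], [30, 1, 0], [−580, −40, 1]]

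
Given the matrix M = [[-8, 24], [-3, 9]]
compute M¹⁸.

[[-8, 24], [-3, 9]]

M² = M (a projection; rank 1, trace 1), so M¹⁸ = M.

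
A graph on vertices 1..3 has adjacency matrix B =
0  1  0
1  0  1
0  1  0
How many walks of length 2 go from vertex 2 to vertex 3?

0

The number of length-2 walks from vertex 2 to vertex 3 is entry (2,3) of B², where B is the adjacency matrix.
B² = [[1, 0, 1], [0, 2, 0], [1, 0, 1]]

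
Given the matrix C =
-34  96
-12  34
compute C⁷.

[[-2176, 6144], [-768, 2176]]

tr C = 0 and det C = -4, so the characteristic polynomial is λ² − (0)λ + (-4) with roots 2 and -2.
Eigenvectors give P = [[-8, 3], [-3, 1]] with P⁻¹ = [[1, -3], [3, -8]], and C = P·diag(2, -2)·P⁻¹.
Then C⁷ = P·diag(128, -128)·P⁻¹ = [[-1024, -384], [-384, -128]] · [[1, -3], [3, -8]] = [[-2176, 6144], [-768, 2176]].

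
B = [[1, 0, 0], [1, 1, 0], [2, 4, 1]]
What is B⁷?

B = I + N where N = [[0, 0, 0], [1, 0, 0], [2, 4, 0]] is strictly lower-triangular, so N³ = 0.
(I + N)⁷ = I + 7·N + 21·N² = [[1, 0, 0], [7, 1, 0], [98, 28, 1]].

[[1, 0, 0], [7, 1, 0], [98, 28, 1]]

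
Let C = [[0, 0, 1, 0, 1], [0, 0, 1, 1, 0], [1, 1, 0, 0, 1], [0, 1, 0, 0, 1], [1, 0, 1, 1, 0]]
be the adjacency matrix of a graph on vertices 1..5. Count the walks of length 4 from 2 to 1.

6

The number of length-4 walks from vertex 2 to vertex 1 is entry (2,1) of C^4, where C is the adjacency matrix.
C^2 = [[2, 1, 1, 1, 1], [1, 2, 0, 0, 2], [1, 0, 3, 2, 1], [1, 0, 2, 2, 0], [1, 2, 1, 0, 3]]
C^3 = [[2, 2, 4, 2, 4], [2, 0, 5, 4, 1], [4, 5, 2, 1, 6], [2, 4, 1, 0, 5], [4, 1, 6, 5, 2]]
C^4 = [[8, 6, 8, 6, 8], [6, 9, 3, 1, 11], [8, 3, 15, 11, 7], [6, 1, 11, 9, 3], [8, 11, 7, 3, 15]]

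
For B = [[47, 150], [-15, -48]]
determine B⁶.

[[-5921, -19950], [1995, 6714]]

tr B = -1 and det B = -6, so the characteristic polynomial is λ² − (-1)λ + (-6) with roots 2 and -3.
Eigenvectors give P = [[10, -3], [-3, 1]] with P⁻¹ = [[1, 3], [3, 10]], and B = P·diag(2, -3)·P⁻¹.
Then B⁶ = P·diag(64, 729)·P⁻¹ = [[640, -2187], [-192, 729]] · [[1, 3], [3, 10]] = [[-5921, -19950], [1995, 6714]].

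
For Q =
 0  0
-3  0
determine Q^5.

Q is strictly triangular, hence nilpotent: Q^2 = 0, so Q^5 = 0.

[[0, 0], [0, 0]]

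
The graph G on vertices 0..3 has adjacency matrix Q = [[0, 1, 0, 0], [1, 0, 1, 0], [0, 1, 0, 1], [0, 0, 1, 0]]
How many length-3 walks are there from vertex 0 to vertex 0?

0

The number of length-3 walks from vertex 0 to vertex 0 is entry (0,0) of Q³, where Q is the adjacency matrix.
Q² = [[1, 0, 1, 0], [0, 2, 0, 1], [1, 0, 2, 0], [0, 1, 0, 1]]
Q³ = [[0, 2, 0, 1], [2, 0, 3, 0], [0, 3, 0, 2], [1, 0, 2, 0]]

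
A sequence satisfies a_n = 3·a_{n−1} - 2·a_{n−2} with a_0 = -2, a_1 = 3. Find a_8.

With companion matrix A = [[3, -2], [1, 0]], [a_n, a_{n−1}]ᵀ = A·[a_{n−1}, a_{n−2}]ᵀ, so [a_8, a_7]ᵀ = A⁷·[a_1, a_0]ᵀ.
A⁷ = [[255, -254], [127, -126]], giving [a_8, a_7]ᵀ = [[1273], [633]].

1273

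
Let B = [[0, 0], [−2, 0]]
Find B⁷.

[[0, 0], [0, 0]]

B is strictly triangular, hence nilpotent: B² = 0, so B⁷ = 0.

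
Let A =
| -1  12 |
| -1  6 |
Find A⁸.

[[-18659, 75660], [-6305, 25476]]

tr A = 5 and det A = 6, so the characteristic polynomial is λ² − (5)λ + (6) with roots 3 and 2.
Eigenvectors give P = [[3, -4], [1, -1]] with P⁻¹ = [[-1, 4], [-1, 3]], and A = P·diag(3, 2)·P⁻¹.
Then A⁸ = P·diag(6561, 256)·P⁻¹ = [[19683, -1024], [6561, -256]] · [[-1, 4], [-1, 3]] = [[-18659, 75660], [-6305, 25476]].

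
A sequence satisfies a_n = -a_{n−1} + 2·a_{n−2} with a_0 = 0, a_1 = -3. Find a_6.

63

With companion matrix Q = [[-1, 2], [1, 0]], [a_n, a_{n−1}]ᵀ = Q·[a_{n−1}, a_{n−2}]ᵀ, so [a_6, a_5]ᵀ = Q⁵·[a_1, a_0]ᵀ.
Q⁵ = [[-21, 22], [11, -10]], giving [a_6, a_5]ᵀ = [[63], [-33]].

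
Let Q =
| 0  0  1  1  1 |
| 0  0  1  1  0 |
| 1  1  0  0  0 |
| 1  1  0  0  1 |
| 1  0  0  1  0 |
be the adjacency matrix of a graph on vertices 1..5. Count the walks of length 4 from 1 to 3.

3

The number of length-4 walks from vertex 1 to vertex 3 is entry (1,3) of Q^4, where Q is the adjacency matrix.
Q^2 = [[3, 2, 0, 1, 1], [2, 2, 0, 0, 1], [0, 0, 2, 2, 1], [1, 0, 2, 3, 1], [1, 1, 1, 1, 2]]
Q^3 = [[2, 1, 5, 6, 4], [1, 0, 4, 5, 2], [5, 4, 0, 1, 2], [6, 5, 1, 2, 4], [4, 2, 2, 4, 2]]
Q^4 = [[15, 11, 3, 7, 8], [11, 9, 1, 3, 6], [3, 1, 9, 11, 6], [7, 3, 11, 15, 8], [8, 6, 6, 8, 8]]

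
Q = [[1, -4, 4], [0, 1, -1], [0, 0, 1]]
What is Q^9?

[[1, -36, 180], [0, 1, -9], [0, 0, 1]]

Q = I + N where N = [[0, -4, 4], [0, 0, -1], [0, 0, 0]] is strictly upper-triangular, so N^3 = 0.
(I + N)^9 = I + 9·N + 36·N^2 = [[1, -36, 180], [0, 1, -9], [0, 0, 1]].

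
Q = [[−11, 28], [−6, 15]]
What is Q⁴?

[[−479, 1120], [−240, 561]]

tr Q = 4 and det Q = 3, so the characteristic polynomial is λ² − (4)λ + (3) with roots 3 and 1.
Eigenvectors give P = [[2, 7], [1, 3]] with P⁻¹ = [[−3, 7], [1, −2]], and Q = P·diag(3, 1)·P⁻¹.
Then Q⁴ = P·diag(81, 1)·P⁻¹ = [[162, 7], [81, 3]] · [[−3, 7], [1, −2]] = [[−479, 1120], [−240, 561]].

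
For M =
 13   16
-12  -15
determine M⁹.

[[59053, 78736], [-59052, -78735]]

tr M = -2 and det M = -3, so the characteristic polynomial is λ² − (-2)λ + (-3) with roots -3 and 1.
Eigenvectors give P = [[-1, 4], [1, -3]] with P⁻¹ = [[3, 4], [1, 1]], and M = P·diag(-3, 1)·P⁻¹.
Then M⁹ = P·diag(-19683, 1)·P⁻¹ = [[19683, 4], [-19683, -3]] · [[3, 4], [1, 1]] = [[59053, 78736], [-59052, -78735]].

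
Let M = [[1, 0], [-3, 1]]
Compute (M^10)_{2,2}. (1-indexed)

1

M = I + N where N = [[0, 0], [-3, 0]] is strictly lower-triangular, so N^2 = 0.
(I + N)^10 = I + 10·N = [[1, 0], [-30, 1]].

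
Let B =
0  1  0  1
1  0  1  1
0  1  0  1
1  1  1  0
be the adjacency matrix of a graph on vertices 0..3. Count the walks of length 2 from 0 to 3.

The number of length-2 walks from vertex 0 to vertex 3 is entry (0,3) of B², where B is the adjacency matrix.
B² = [[2, 1, 2, 1], [1, 3, 1, 2], [2, 1, 2, 1], [1, 2, 1, 3]]

1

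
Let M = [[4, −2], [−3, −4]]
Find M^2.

[[22, 0], [0, 22]]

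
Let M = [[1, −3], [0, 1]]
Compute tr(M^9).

M = I + N where N = [[0, −3], [0, 0]] is strictly upper-triangular, so N^2 = 0.
(I + N)^9 = I + 9·N = [[1, −27], [0, 1]].

2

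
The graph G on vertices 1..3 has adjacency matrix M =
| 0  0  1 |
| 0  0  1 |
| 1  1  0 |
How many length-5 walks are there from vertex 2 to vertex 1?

0

The number of length-5 walks from vertex 2 to vertex 1 is entry (2,1) of M⁵, where M is the adjacency matrix.
M² = [[1, 1, 0], [1, 1, 0], [0, 0, 2]]
M³ = [[0, 0, 2], [0, 0, 2], [2, 2, 0]]
M⁴ = [[2, 2, 0], [2, 2, 0], [0, 0, 4]]
M⁵ = [[0, 0, 4], [0, 0, 4], [4, 4, 0]]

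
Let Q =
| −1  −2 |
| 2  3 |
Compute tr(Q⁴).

2

Q² = [[−3, −4], [4, 5]]
Q³ = [[−5, −6], [6, 7]]
Q⁴ = [[−7, −8], [8, 9]]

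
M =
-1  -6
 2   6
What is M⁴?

tr M = 5 and det M = 6, so the characteristic polynomial is λ² − (5)λ + (6) with roots 3 and 2.
Eigenvectors give P = [[-3, -2], [2, 1]] with P⁻¹ = [[1, 2], [-2, -3]], and M = P·diag(3, 2)·P⁻¹.
Then M⁴ = P·diag(81, 16)·P⁻¹ = [[-243, -32], [162, 16]] · [[1, 2], [-2, -3]] = [[-179, -390], [130, 276]].

[[-179, -390], [130, 276]]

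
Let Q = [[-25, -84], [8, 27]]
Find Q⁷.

[[-13129, -45948], [4376, 15315]]

tr Q = 2 and det Q = -3, so the characteristic polynomial is λ² − (2)λ + (-3) with roots 3 and -1.
Eigenvectors give P = [[-3, 7], [1, -2]] with P⁻¹ = [[2, 7], [1, 3]], and Q = P·diag(3, -1)·P⁻¹.
Then Q⁷ = P·diag(2187, -1)·P⁻¹ = [[-6561, -7], [2187, 2]] · [[2, 7], [1, 3]] = [[-13129, -45948], [4376, 15315]].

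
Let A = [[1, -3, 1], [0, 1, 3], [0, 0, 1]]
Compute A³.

A = I + N where N = [[0, -3, 1], [0, 0, 3], [0, 0, 0]] is strictly upper-triangular, so N³ = 0.
(I + N)³ = I + 3·N + 3·N² = [[1, -9, -24], [0, 1, 9], [0, 0, 1]].

[[1, -9, -24], [0, 1, 9], [0, 0, 1]]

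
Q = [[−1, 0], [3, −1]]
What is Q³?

[[−1, 0], [9, −1]]

Q² = [[1, 0], [−6, 1]]
Q³ = [[−1, 0], [9, −1]]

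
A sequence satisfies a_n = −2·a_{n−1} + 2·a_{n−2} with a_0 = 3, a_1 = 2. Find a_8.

With companion matrix T = [[−2, 2], [1, 0]], [a_n, a_{n−1}]ᵀ = T·[a_{n−1}, a_{n−2}]ᵀ, so [a_8, a_7]ᵀ = T^7·[a_1, a_0]ᵀ.
T^7 = [[−896, 656], [328, −240]], giving [a_8, a_7]ᵀ = [[176], [−64]].

176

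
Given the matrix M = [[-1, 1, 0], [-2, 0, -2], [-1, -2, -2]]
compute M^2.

[[-1, -1, -2], [4, 2, 4], [7, 3, 8]]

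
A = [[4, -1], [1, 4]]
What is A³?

A² = [[15, -8], [8, 15]]
A³ = [[52, -47], [47, 52]]

[[52, -47], [47, 52]]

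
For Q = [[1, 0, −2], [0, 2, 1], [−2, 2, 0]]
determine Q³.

[[9, −12, −14], [−6, 16, 10], [−14, 20, 8]]

Q² = [[5, −4, −2], [−2, 6, 2], [−2, 4, 6]]
Q³ = [[9, −12, −14], [−6, 16, 10], [−14, 20, 8]]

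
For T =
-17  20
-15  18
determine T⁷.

tr T = 1 and det T = -6, so the characteristic polynomial is λ² − (1)λ + (-6) with roots 3 and -2.
Eigenvectors give P = [[1, 4], [1, 3]] with P⁻¹ = [[-3, 4], [1, -1]], and T = P·diag(3, -2)·P⁻¹.
Then T⁷ = P·diag(2187, -128)·P⁻¹ = [[2187, -512], [2187, -384]] · [[-3, 4], [1, -1]] = [[-7073, 9260], [-6945, 9132]].

[[-7073, 9260], [-6945, 9132]]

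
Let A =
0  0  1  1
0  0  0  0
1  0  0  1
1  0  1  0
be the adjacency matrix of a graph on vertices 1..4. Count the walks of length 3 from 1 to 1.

The number of length-3 walks from vertex 1 to vertex 1 is entry (1,1) of A³, where A is the adjacency matrix.
A² = [[2, 0, 1, 1], [0, 0, 0, 0], [1, 0, 2, 1], [1, 0, 1, 2]]
A³ = [[2, 0, 3, 3], [0, 0, 0, 0], [3, 0, 2, 3], [3, 0, 3, 2]]

2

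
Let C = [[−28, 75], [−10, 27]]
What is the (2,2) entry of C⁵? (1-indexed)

1407

tr C = −1 and det C = −6, so the characteristic polynomial is λ² − (−1)λ + (−6) with roots 2 and −3.
Eigenvectors give P = [[−5, −3], [−2, −1]] with P⁻¹ = [[1, −3], [−2, 5]], and C = P·diag(2, −3)·P⁻¹.
Then C⁵ = P·diag(32, −243)·P⁻¹ = [[−160, 729], [−64, 243]] · [[1, −3], [−2, 5]] = [[−1618, 4125], [−550, 1407]].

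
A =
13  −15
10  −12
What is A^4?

[[211, −195], [130, −114]]

tr A = 1 and det A = −6, so the characteristic polynomial is λ² − (1)λ + (−6) with roots 3 and −2.
Eigenvectors give P = [[3, 1], [2, 1]] with P⁻¹ = [[1, −1], [−2, 3]], and A = P·diag(3, −2)·P⁻¹.
Then A^4 = P·diag(81, 16)·P⁻¹ = [[243, 16], [162, 16]] · [[1, −1], [−2, 3]] = [[211, −195], [130, −114]].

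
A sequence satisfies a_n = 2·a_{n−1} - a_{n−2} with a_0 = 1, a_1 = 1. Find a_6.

1

With companion matrix C = [[2, -1], [1, 0]], [a_n, a_{n−1}]ᵀ = C·[a_{n−1}, a_{n−2}]ᵀ, so [a_6, a_5]ᵀ = C⁵·[a_1, a_0]ᵀ.
C⁵ = [[6, -5], [5, -4]], giving [a_6, a_5]ᵀ = [[1], [1]].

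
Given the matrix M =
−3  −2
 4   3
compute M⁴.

[[1, 0], [0, 1]]

M² = I (check: tr M = 0 and det M = −1), so M⁴ = I since 4 is even.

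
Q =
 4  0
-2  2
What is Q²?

[[16, 0], [-12, 4]]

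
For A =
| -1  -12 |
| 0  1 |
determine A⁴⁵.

A² = I (check: tr A = 0 and det A = -1), so A⁴⁵ = A since 45 is odd.

[[-1, -12], [0, 1]]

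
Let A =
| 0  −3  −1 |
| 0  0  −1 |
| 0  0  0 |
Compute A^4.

[[0, 0, 0], [0, 0, 0], [0, 0, 0]]

A is strictly triangular, hence nilpotent: A^3 = 0, so A^4 = 0.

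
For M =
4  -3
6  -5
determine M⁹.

[[514, -513], [1026, -1025]]

tr M = -1 and det M = -2, so the characteristic polynomial is λ² − (-1)λ + (-2) with roots -2 and 1.
Eigenvectors give P = [[-1, 1], [-2, 1]] with P⁻¹ = [[1, -1], [2, -1]], and M = P·diag(-2, 1)·P⁻¹.
Then M⁹ = P·diag(-512, 1)·P⁻¹ = [[512, 1], [1024, 1]] · [[1, -1], [2, -1]] = [[514, -513], [1026, -1025]].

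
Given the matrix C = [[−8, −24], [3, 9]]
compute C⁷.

C² = C (a projection; rank 1, trace 1), so C⁷ = C.

[[−8, −24], [3, 9]]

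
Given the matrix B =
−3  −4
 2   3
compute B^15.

[[−3, −4], [2, 3]]

B² = I (check: tr B = 0 and det B = −1), so B^15 = B since 15 is odd.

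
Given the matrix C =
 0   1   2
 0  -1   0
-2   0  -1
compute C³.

[[4, -3, -6], [0, -1, 0], [6, 4, 7]]

C² = [[-4, -1, -2], [0, 1, 0], [2, -2, -3]]
C³ = [[4, -3, -6], [0, -1, 0], [6, 4, 7]]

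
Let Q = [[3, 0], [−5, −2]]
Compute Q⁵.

[[243, 0], [−275, −32]]

tr Q = 1 and det Q = −6, so the characteristic polynomial is λ² − (1)λ + (−6) with roots −2 and 3.
Eigenvectors give P = [[0, −1], [1, 1]] with P⁻¹ = [[1, 1], [−1, 0]], and Q = P·diag(−2, 3)·P⁻¹.
Then Q⁵ = P·diag(−32, 243)·P⁻¹ = [[0, −243], [−32, 243]] · [[1, 1], [−1, 0]] = [[243, 0], [−275, −32]].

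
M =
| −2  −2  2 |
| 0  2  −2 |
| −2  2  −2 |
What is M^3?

[[8, 0, 0], [−8, −8, 8], [−8, −16, 16]]

M^2 = [[0, 4, −4], [4, 0, 0], [8, 4, −4]]
M^3 = [[8, 0, 0], [−8, −8, 8], [−8, −16, 16]]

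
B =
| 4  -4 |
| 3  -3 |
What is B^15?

B² = B (a projection; rank 1, trace 1), so B^15 = B.

[[4, -4], [3, -3]]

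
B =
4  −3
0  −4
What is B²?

[[16, 0], [0, 16]]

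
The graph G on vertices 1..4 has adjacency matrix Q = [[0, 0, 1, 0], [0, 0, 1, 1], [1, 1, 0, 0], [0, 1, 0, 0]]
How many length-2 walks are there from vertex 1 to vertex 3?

The number of length-2 walks from vertex 1 to vertex 3 is entry (1,3) of Q², where Q is the adjacency matrix.
Q² = [[1, 1, 0, 0], [1, 2, 0, 0], [0, 0, 2, 1], [0, 0, 1, 1]]

0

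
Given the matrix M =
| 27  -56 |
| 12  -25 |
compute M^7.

tr M = 2 and det M = -3, so the characteristic polynomial is λ² − (2)λ + (-3) with roots 3 and -1.
Eigenvectors give P = [[7, 2], [3, 1]] with P⁻¹ = [[1, -2], [-3, 7]], and M = P·diag(3, -1)·P⁻¹.
Then M^7 = P·diag(2187, -1)·P⁻¹ = [[15309, -2], [6561, -1]] · [[1, -2], [-3, 7]] = [[15315, -30632], [6564, -13129]].

[[15315, -30632], [6564, -13129]]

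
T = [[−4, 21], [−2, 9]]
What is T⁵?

[[−1234, 4431], [−422, 1509]]

tr T = 5 and det T = 6, so the characteristic polynomial is λ² − (5)λ + (6) with roots 2 and 3.
Eigenvectors give P = [[7, 3], [2, 1]] with P⁻¹ = [[1, −3], [−2, 7]], and T = P·diag(2, 3)·P⁻¹.
Then T⁵ = P·diag(32, 243)·P⁻¹ = [[224, 729], [64, 243]] · [[1, −3], [−2, 7]] = [[−1234, 4431], [−422, 1509]].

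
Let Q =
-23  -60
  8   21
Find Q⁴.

[[481, 1200], [-160, -399]]

tr Q = -2 and det Q = -3, so the characteristic polynomial is λ² − (-2)λ + (-3) with roots -3 and 1.
Eigenvectors give P = [[-3, -5], [1, 2]] with P⁻¹ = [[-2, -5], [1, 3]], and Q = P·diag(-3, 1)·P⁻¹.
Then Q⁴ = P·diag(81, 1)·P⁻¹ = [[-243, -5], [81, 2]] · [[-2, -5], [1, 3]] = [[481, 1200], [-160, -399]].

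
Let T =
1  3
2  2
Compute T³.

[[25, 39], [26, 38]]

T² = [[7, 9], [6, 10]]
T³ = [[25, 39], [26, 38]]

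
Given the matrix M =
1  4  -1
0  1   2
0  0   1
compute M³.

M = I + N where N = [[0, 4, -1], [0, 0, 2], [0, 0, 0]] is strictly upper-triangular, so N³ = 0.
(I + N)³ = I + 3·N + 3·N² = [[1, 12, 21], [0, 1, 6], [0, 0, 1]].

[[1, 12, 21], [0, 1, 6], [0, 0, 1]]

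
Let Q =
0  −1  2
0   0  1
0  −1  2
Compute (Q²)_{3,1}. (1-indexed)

0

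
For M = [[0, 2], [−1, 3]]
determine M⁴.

M² = [[−2, 6], [−3, 7]]
M³ = [[−6, 14], [−7, 15]]
M⁴ = [[−14, 30], [−15, 31]]

[[−14, 30], [−15, 31]]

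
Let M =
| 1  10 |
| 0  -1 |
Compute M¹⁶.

[[1, 0], [0, 1]]

M² = I (check: tr M = 0 and det M = -1), so M¹⁶ = I since 16 is even.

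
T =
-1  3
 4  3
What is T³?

[[11, 57], [76, 87]]

T² = [[13, 6], [8, 21]]
T³ = [[11, 57], [76, 87]]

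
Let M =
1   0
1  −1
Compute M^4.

M^2 = [[1, 0], [0, 1]]
M^3 = [[1, 0], [1, −1]]
M^4 = [[1, 0], [0, 1]]

[[1, 0], [0, 1]]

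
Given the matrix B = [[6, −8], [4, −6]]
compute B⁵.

tr B = 0 and det B = −4, so the characteristic polynomial is λ² − (0)λ + (−4) with roots 2 and −2.
Eigenvectors give P = [[−2, 1], [−1, 1]] with P⁻¹ = [[−1, 1], [−1, 2]], and B = P·diag(2, −2)·P⁻¹.
Then B⁵ = P·diag(32, −32)·P⁻¹ = [[−64, −32], [−32, −32]] · [[−1, 1], [−1, 2]] = [[96, −128], [64, −96]].

[[96, −128], [64, −96]]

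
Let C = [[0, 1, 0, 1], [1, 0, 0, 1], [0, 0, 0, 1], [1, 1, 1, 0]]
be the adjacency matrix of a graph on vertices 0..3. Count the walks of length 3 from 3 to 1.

The number of length-3 walks from vertex 3 to vertex 1 is entry (3,1) of C^3, where C is the adjacency matrix.
C^2 = [[2, 1, 1, 1], [1, 2, 1, 1], [1, 1, 1, 0], [1, 1, 0, 3]]
C^3 = [[2, 3, 1, 4], [3, 2, 1, 4], [1, 1, 0, 3], [4, 4, 3, 2]]

4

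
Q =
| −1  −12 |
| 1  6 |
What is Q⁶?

[[−1931, −7980], [665, 2724]]

tr Q = 5 and det Q = 6, so the characteristic polynomial is λ² − (5)λ + (6) with roots 3 and 2.
Eigenvectors give P = [[−3, −4], [1, 1]] with P⁻¹ = [[1, 4], [−1, −3]], and Q = P·diag(3, 2)·P⁻¹.
Then Q⁶ = P·diag(729, 64)·P⁻¹ = [[−2187, −256], [729, 64]] · [[1, 4], [−1, −3]] = [[−1931, −7980], [665, 2724]].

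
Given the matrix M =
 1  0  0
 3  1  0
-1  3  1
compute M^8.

[[1, 0, 0], [24, 1, 0], [244, 24, 1]]

M = I + N where N = [[0, 0, 0], [3, 0, 0], [-1, 3, 0]] is strictly lower-triangular, so N^3 = 0.
(I + N)^8 = I + 8·N + 28·N^2 = [[1, 0, 0], [24, 1, 0], [244, 24, 1]].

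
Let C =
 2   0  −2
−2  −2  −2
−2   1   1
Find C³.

C² = [[8, −2, −6], [4, 2, 6], [−8, −1, 3]]
C³ = [[32, −2, −18], [−8, 2, −6], [−20, 5, 21]]

[[32, −2, −18], [−8, 2, −6], [−20, 5, 21]]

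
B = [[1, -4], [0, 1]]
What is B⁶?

B = I + N where N = [[0, -4], [0, 0]] is strictly upper-triangular, so N² = 0.
(I + N)⁶ = I + 6·N = [[1, -24], [0, 1]].

[[1, -24], [0, 1]]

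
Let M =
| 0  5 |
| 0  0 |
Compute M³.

[[0, 0], [0, 0]]

M is strictly triangular, hence nilpotent: M² = 0, so M³ = 0.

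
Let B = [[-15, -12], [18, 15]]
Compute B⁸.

[[6561, 0], [0, 6561]]

tr B = 0 and det B = -9, so the characteristic polynomial is λ² − (0)λ + (-9) with roots -3 and 3.
Eigenvectors give P = [[-1, -2], [1, 3]] with P⁻¹ = [[-3, -2], [1, 1]], and B = P·diag(-3, 3)·P⁻¹.
Then B⁸ = P·diag(6561, 6561)·P⁻¹ = [[-6561, -13122], [6561, 19683]] · [[-3, -2], [1, 1]] = [[6561, 0], [0, 6561]].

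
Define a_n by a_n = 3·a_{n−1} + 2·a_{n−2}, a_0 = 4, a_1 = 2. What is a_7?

With companion matrix T = [[3, 2], [1, 0]], [a_n, a_{n−1}]ᵀ = T·[a_{n−1}, a_{n−2}]ᵀ, so [a_7, a_6]ᵀ = T⁶·[a_1, a_0]ᵀ.
T⁶ = [[1763, 990], [495, 278]], giving [a_7, a_6]ᵀ = [[7486], [2102]].

7486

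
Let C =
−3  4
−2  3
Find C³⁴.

[[1, 0], [0, 1]]

C² = I (check: tr C = 0 and det C = −1), so C³⁴ = I since 34 is even.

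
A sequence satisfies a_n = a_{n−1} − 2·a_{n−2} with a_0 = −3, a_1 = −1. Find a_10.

−91

With companion matrix Q = [[1, −2], [1, 0]], [a_n, a_{n−1}]ᵀ = Q·[a_{n−1}, a_{n−2}]ᵀ, so [a_10, a_9]ᵀ = Q^9·[a_1, a_0]ᵀ.
Q^9 = [[−11, 34], [−17, 6]], giving [a_10, a_9]ᵀ = [[−91], [−1]].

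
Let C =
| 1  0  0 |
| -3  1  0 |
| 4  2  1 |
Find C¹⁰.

C = I + N where N = [[0, 0, 0], [-3, 0, 0], [4, 2, 0]] is strictly lower-triangular, so N³ = 0.
(I + N)¹⁰ = I + 10·N + 45·N² = [[1, 0, 0], [-30, 1, 0], [-230, 20, 1]].

[[1, 0, 0], [-30, 1, 0], [-230, 20, 1]]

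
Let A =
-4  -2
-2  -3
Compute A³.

[[-108, -82], [-82, -67]]

A² = [[20, 14], [14, 13]]
A³ = [[-108, -82], [-82, -67]]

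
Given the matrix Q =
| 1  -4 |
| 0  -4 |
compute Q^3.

Q^2 = [[1, 12], [0, 16]]
Q^3 = [[1, -52], [0, -64]]

[[1, -52], [0, -64]]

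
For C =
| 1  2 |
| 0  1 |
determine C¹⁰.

[[1, 20], [0, 1]]

C = I + N where N = [[0, 2], [0, 0]] is strictly upper-triangular, so N² = 0.
(I + N)¹⁰ = I + 10·N = [[1, 20], [0, 1]].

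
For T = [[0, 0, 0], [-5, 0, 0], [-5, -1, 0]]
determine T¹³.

T is strictly triangular, hence nilpotent: T³ = 0, so T¹³ = 0.

[[0, 0, 0], [0, 0, 0], [0, 0, 0]]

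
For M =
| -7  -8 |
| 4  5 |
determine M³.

[[-55, -56], [28, 29]]

tr M = -2 and det M = -3, so the characteristic polynomial is λ² − (-2)λ + (-3) with roots 1 and -3.
Eigenvectors give P = [[-1, 2], [1, -1]] with P⁻¹ = [[1, 2], [1, 1]], and M = P·diag(1, -3)·P⁻¹.
Then M³ = P·diag(1, -27)·P⁻¹ = [[-1, -54], [1, 27]] · [[1, 2], [1, 1]] = [[-55, -56], [28, 29]].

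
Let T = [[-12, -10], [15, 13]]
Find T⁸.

tr T = 1 and det T = -6, so the characteristic polynomial is λ² − (1)λ + (-6) with roots -2 and 3.
Eigenvectors give P = [[-1, -2], [1, 3]] with P⁻¹ = [[-3, -2], [1, 1]], and T = P·diag(-2, 3)·P⁻¹.
Then T⁸ = P·diag(256, 6561)·P⁻¹ = [[-256, -13122], [256, 19683]] · [[-3, -2], [1, 1]] = [[-12354, -12610], [18915, 19171]].

[[-12354, -12610], [18915, 19171]]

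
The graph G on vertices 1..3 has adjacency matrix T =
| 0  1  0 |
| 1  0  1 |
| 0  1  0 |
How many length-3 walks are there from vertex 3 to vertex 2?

2

The number of length-3 walks from vertex 3 to vertex 2 is entry (3,2) of T³, where T is the adjacency matrix.
T² = [[1, 0, 1], [0, 2, 0], [1, 0, 1]]
T³ = [[0, 2, 0], [2, 0, 2], [0, 2, 0]]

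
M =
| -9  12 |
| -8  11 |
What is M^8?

[[-13119, 19680], [-13120, 19681]]

tr M = 2 and det M = -3, so the characteristic polynomial is λ² − (2)λ + (-3) with roots 3 and -1.
Eigenvectors give P = [[1, 3], [1, 2]] with P⁻¹ = [[-2, 3], [1, -1]], and M = P·diag(3, -1)·P⁻¹.
Then M^8 = P·diag(6561, 1)·P⁻¹ = [[6561, 3], [6561, 2]] · [[-2, 3], [1, -1]] = [[-13119, 19680], [-13120, 19681]].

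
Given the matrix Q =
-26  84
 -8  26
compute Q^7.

tr Q = 0 and det Q = -4, so the characteristic polynomial is λ² − (0)λ + (-4) with roots 2 and -2.
Eigenvectors give P = [[3, 7], [1, 2]] with P⁻¹ = [[-2, 7], [1, -3]], and Q = P·diag(2, -2)·P⁻¹.
Then Q^7 = P·diag(128, -128)·P⁻¹ = [[384, -896], [128, -256]] · [[-2, 7], [1, -3]] = [[-1664, 5376], [-512, 1664]].

[[-1664, 5376], [-512, 1664]]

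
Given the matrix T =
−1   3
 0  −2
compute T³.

[[−1, 21], [0, −8]]

T² = [[1, −9], [0, 4]]
T³ = [[−1, 21], [0, −8]]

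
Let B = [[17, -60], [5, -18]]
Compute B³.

tr B = -1 and det B = -6, so the characteristic polynomial is λ² − (-1)λ + (-6) with roots 2 and -3.
Eigenvectors give P = [[-4, 3], [-1, 1]] with P⁻¹ = [[-1, 3], [-1, 4]], and B = P·diag(2, -3)·P⁻¹.
Then B³ = P·diag(8, -27)·P⁻¹ = [[-32, -81], [-8, -27]] · [[-1, 3], [-1, 4]] = [[113, -420], [35, -132]].

[[113, -420], [35, -132]]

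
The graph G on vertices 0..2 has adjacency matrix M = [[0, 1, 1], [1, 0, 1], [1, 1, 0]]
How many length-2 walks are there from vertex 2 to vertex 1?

1

The number of length-2 walks from vertex 2 to vertex 1 is entry (2,1) of M^2, where M is the adjacency matrix.
M^2 = [[2, 1, 1], [1, 2, 1], [1, 1, 2]]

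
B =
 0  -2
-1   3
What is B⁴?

B² = [[2, -6], [-3, 11]]
B³ = [[6, -22], [-11, 39]]
B⁴ = [[22, -78], [-39, 139]]

[[22, -78], [-39, 139]]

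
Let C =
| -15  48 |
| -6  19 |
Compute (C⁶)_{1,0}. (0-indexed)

-2184

tr C = 4 and det C = 3, so the characteristic polynomial is λ² − (4)λ + (3) with roots 3 and 1.
Eigenvectors give P = [[8, -3], [3, -1]] with P⁻¹ = [[-1, 3], [-3, 8]], and C = P·diag(3, 1)·P⁻¹.
Then C⁶ = P·diag(729, 1)·P⁻¹ = [[5832, -3], [2187, -1]] · [[-1, 3], [-3, 8]] = [[-5823, 17472], [-2184, 6553]].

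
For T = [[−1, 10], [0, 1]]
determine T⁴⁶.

T² = I (check: tr T = 0 and det T = −1), so T⁴⁶ = I since 46 is even.

[[1, 0], [0, 1]]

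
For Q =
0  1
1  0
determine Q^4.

Q² = I (check: tr Q = 0 and det Q = −1), so Q^4 = I since 4 is even.

[[1, 0], [0, 1]]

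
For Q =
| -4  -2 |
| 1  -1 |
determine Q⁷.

tr Q = -5 and det Q = 6, so the characteristic polynomial is λ² − (-5)λ + (6) with roots -3 and -2.
Eigenvectors give P = [[-2, -1], [1, 1]] with P⁻¹ = [[-1, -1], [1, 2]], and Q = P·diag(-3, -2)·P⁻¹.
Then Q⁷ = P·diag(-2187, -128)·P⁻¹ = [[4374, 128], [-2187, -128]] · [[-1, -1], [1, 2]] = [[-4246, -4118], [2059, 1931]].

[[-4246, -4118], [2059, 1931]]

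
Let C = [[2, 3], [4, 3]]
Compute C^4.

[[556, 555], [740, 741]]

C^2 = [[16, 15], [20, 21]]
C^3 = [[92, 93], [124, 123]]
C^4 = [[556, 555], [740, 741]]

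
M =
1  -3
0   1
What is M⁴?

[[1, -12], [0, 1]]

M = I + N where N = [[0, -3], [0, 0]] is strictly upper-triangular, so N² = 0.
(I + N)⁴ = I + 4·N = [[1, -12], [0, 1]].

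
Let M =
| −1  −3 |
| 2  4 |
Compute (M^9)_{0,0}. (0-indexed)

tr M = 3 and det M = 2, so the characteristic polynomial is λ² − (3)λ + (2) with roots 2 and 1.
Eigenvectors give P = [[−1, 3], [1, −2]] with P⁻¹ = [[2, 3], [1, 1]], and M = P·diag(2, 1)·P⁻¹.
Then M^9 = P·diag(512, 1)·P⁻¹ = [[−512, 3], [512, −2]] · [[2, 3], [1, 1]] = [[−1021, −1533], [1022, 1534]].

−1021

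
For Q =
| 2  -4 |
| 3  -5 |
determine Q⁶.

[[-188, 252], [-189, 253]]

tr Q = -3 and det Q = 2, so the characteristic polynomial is λ² − (-3)λ + (2) with roots -2 and -1.
Eigenvectors give P = [[1, 4], [1, 3]] with P⁻¹ = [[-3, 4], [1, -1]], and Q = P·diag(-2, -1)·P⁻¹.
Then Q⁶ = P·diag(64, 1)·P⁻¹ = [[64, 4], [64, 3]] · [[-3, 4], [1, -1]] = [[-188, 252], [-189, 253]].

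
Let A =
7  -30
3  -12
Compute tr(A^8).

tr A = -5 and det A = 6, so the characteristic polynomial is λ² − (-5)λ + (6) with roots -2 and -3.
Eigenvectors give P = [[10, 3], [3, 1]] with P⁻¹ = [[1, -3], [-3, 10]], and A = P·diag(-2, -3)·P⁻¹.
Then A^8 = P·diag(256, 6561)·P⁻¹ = [[2560, 19683], [768, 6561]] · [[1, -3], [-3, 10]] = [[-56489, 189150], [-18915, 63306]].

6817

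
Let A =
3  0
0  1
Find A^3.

[[27, 0], [0, 1]]

A^2 = [[9, 0], [0, 1]]
A^3 = [[27, 0], [0, 1]]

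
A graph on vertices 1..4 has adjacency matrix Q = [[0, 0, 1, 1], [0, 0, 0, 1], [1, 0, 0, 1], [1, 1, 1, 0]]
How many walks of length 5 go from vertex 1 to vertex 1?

The number of length-5 walks from vertex 1 to vertex 1 is entry (1,1) of Q⁵, where Q is the adjacency matrix.
Q² = [[2, 1, 1, 1], [1, 1, 1, 0], [1, 1, 2, 1], [1, 0, 1, 3]]
Q³ = [[2, 1, 3, 4], [1, 0, 1, 3], [3, 1, 2, 4], [4, 3, 4, 2]]
Q⁴ = [[7, 4, 6, 6], [4, 3, 4, 2], [6, 4, 7, 6], [6, 2, 6, 11]]
Q⁵ = [[12, 6, 13, 17], [6, 2, 6, 11], [13, 6, 12, 17], [17, 11, 17, 14]]

12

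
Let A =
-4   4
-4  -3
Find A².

[[0, -28], [28, -7]]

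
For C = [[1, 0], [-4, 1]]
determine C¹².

C = I + N where N = [[0, 0], [-4, 0]] is strictly lower-triangular, so N² = 0.
(I + N)¹² = I + 12·N = [[1, 0], [-48, 1]].

[[1, 0], [-48, 1]]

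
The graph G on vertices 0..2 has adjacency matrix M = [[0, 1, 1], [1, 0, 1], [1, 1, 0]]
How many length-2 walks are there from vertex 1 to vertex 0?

1

The number of length-2 walks from vertex 1 to vertex 0 is entry (1,0) of M², where M is the adjacency matrix.
M² = [[2, 1, 1], [1, 2, 1], [1, 1, 2]]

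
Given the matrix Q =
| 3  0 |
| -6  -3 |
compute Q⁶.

tr Q = 0 and det Q = -9, so the characteristic polynomial is λ² − (0)λ + (-9) with roots -3 and 3.
Eigenvectors give P = [[0, -1], [1, 1]] with P⁻¹ = [[1, 1], [-1, 0]], and Q = P·diag(-3, 3)·P⁻¹.
Then Q⁶ = P·diag(729, 729)·P⁻¹ = [[0, -729], [729, 729]] · [[1, 1], [-1, 0]] = [[729, 0], [0, 729]].

[[729, 0], [0, 729]]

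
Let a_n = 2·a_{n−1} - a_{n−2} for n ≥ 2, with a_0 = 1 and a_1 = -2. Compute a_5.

With companion matrix B = [[2, -1], [1, 0]], [a_n, a_{n−1}]ᵀ = B·[a_{n−1}, a_{n−2}]ᵀ, so [a_5, a_4]ᵀ = B⁴·[a_1, a_0]ᵀ.
B⁴ = [[5, -4], [4, -3]], giving [a_5, a_4]ᵀ = [[-14], [-11]].

-14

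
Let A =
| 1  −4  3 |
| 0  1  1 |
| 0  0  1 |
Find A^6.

A = I + N where N = [[0, −4, 3], [0, 0, 1], [0, 0, 0]] is strictly upper-triangular, so N^3 = 0.
(I + N)^6 = I + 6·N + 15·N^2 = [[1, −24, −42], [0, 1, 6], [0, 0, 1]].

[[1, −24, −42], [0, 1, 6], [0, 0, 1]]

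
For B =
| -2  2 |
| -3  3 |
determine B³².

[[-2, 2], [-3, 3]]

B² = B (a projection; rank 1, trace 1), so B³² = B.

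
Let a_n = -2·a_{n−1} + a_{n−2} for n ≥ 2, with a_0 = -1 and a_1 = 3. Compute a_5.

With companion matrix Q = [[-2, 1], [1, 0]], [a_n, a_{n−1}]ᵀ = Q·[a_{n−1}, a_{n−2}]ᵀ, so [a_5, a_4]ᵀ = Q^4·[a_1, a_0]ᵀ.
Q^4 = [[29, -12], [-12, 5]], giving [a_5, a_4]ᵀ = [[99], [-41]].

99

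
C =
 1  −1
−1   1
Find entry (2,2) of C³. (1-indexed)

4

C² = [[2, −2], [−2, 2]]
C³ = [[4, −4], [−4, 4]]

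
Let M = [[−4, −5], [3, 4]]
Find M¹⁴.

M² = I (check: tr M = 0 and det M = −1), so M¹⁴ = I since 14 is even.

[[1, 0], [0, 1]]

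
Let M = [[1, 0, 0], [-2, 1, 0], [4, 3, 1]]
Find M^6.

[[1, 0, 0], [-12, 1, 0], [-66, 18, 1]]

M = I + N where N = [[0, 0, 0], [-2, 0, 0], [4, 3, 0]] is strictly lower-triangular, so N^3 = 0.
(I + N)^6 = I + 6·N + 15·N^2 = [[1, 0, 0], [-12, 1, 0], [-66, 18, 1]].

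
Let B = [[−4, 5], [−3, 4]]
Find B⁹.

B² = I (check: tr B = 0 and det B = −1), so B⁹ = B since 9 is odd.

[[−4, 5], [−3, 4]]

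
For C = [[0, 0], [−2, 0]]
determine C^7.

[[0, 0], [0, 0]]

C is strictly triangular, hence nilpotent: C^2 = 0, so C^7 = 0.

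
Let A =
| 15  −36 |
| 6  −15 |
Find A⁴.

[[81, 0], [0, 81]]

tr A = 0 and det A = −9, so the characteristic polynomial is λ² − (0)λ + (−9) with roots 3 and −3.
Eigenvectors give P = [[3, −2], [1, −1]] with P⁻¹ = [[1, −2], [1, −3]], and A = P·diag(3, −3)·P⁻¹.
Then A⁴ = P·diag(81, 81)·P⁻¹ = [[243, −162], [81, −81]] · [[1, −2], [1, −3]] = [[81, 0], [0, 81]].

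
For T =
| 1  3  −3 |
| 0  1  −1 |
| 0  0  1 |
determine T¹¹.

[[1, 33, −198], [0, 1, −11], [0, 0, 1]]

T = I + N where N = [[0, 3, −3], [0, 0, −1], [0, 0, 0]] is strictly upper-triangular, so N³ = 0.
(I + N)¹¹ = I + 11·N + 55·N² = [[1, 33, −198], [0, 1, −11], [0, 0, 1]].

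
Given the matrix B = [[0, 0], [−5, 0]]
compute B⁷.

B is strictly triangular, hence nilpotent: B² = 0, so B⁷ = 0.

[[0, 0], [0, 0]]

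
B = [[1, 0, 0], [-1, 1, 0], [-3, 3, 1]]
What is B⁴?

[[1, 0, 0], [-4, 1, 0], [-30, 12, 1]]

B = I + N where N = [[0, 0, 0], [-1, 0, 0], [-3, 3, 0]] is strictly lower-triangular, so N³ = 0.
(I + N)⁴ = I + 4·N + 6·N² = [[1, 0, 0], [-4, 1, 0], [-30, 12, 1]].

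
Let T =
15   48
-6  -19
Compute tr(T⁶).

tr T = -4 and det T = 3, so the characteristic polynomial is λ² − (-4)λ + (3) with roots -3 and -1.
Eigenvectors give P = [[-8, -3], [3, 1]] with P⁻¹ = [[1, 3], [-3, -8]], and T = P·diag(-3, -1)·P⁻¹.
Then T⁶ = P·diag(729, 1)·P⁻¹ = [[-5832, -3], [2187, 1]] · [[1, 3], [-3, -8]] = [[-5823, -17472], [2184, 6553]].

730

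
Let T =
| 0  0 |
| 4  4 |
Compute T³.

[[0, 0], [64, 64]]

T² = [[0, 0], [16, 16]]
T³ = [[0, 0], [64, 64]]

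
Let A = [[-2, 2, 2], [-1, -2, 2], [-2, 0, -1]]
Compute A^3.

A^2 = [[-2, -8, -2], [0, 2, -8], [6, -4, -3]]
A^3 = [[16, 12, -18], [14, -4, 12], [-2, 20, 7]]

[[16, 12, -18], [14, -4, 12], [-2, 20, 7]]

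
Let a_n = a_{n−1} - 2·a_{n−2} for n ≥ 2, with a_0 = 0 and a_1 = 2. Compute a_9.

With companion matrix T = [[1, -2], [1, 0]], [a_n, a_{n−1}]ᵀ = T·[a_{n−1}, a_{n−2}]ᵀ, so [a_9, a_8]ᵀ = T^8·[a_1, a_0]ᵀ.
T^8 = [[-17, 6], [-3, -14]], giving [a_9, a_8]ᵀ = [[-34], [-6]].

-34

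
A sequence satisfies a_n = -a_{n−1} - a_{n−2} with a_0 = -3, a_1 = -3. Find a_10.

-3

With companion matrix T = [[-1, -1], [1, 0]], [a_n, a_{n−1}]ᵀ = T·[a_{n−1}, a_{n−2}]ᵀ, so [a_10, a_9]ᵀ = T⁹·[a_1, a_0]ᵀ.
T⁹ = [[1, 0], [0, 1]], giving [a_10, a_9]ᵀ = [[-3], [-3]].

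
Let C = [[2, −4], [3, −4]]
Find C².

[[−8, 8], [−6, 4]]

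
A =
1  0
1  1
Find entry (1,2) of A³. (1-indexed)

0

A = I + N where N = [[0, 0], [1, 0]] is strictly lower-triangular, so N² = 0.
(I + N)³ = I + 3·N = [[1, 0], [3, 1]].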